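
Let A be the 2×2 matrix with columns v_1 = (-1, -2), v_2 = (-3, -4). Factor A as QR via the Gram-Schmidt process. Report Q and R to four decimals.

Q = [[-0.4472, -0.8944], [-0.8944, 0.4472]], R = [[2.2361, 4.9193], [0.0000, 0.8944]]

q_1 = v_1/‖v_1‖ = (-1, -2)/2.2361 = (-0.4472, -0.8944).
r_{12} = q_1·v_2 = 4.9193.
u_2 = v_2 − 4.9193·q_1 = (-0.8000, 0.4000).
‖u_2‖ = 0.8944, so q_2 = (-0.8944, 0.4472).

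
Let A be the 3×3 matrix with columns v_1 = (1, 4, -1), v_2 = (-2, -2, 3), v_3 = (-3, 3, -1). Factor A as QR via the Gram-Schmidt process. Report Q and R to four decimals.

Q = [[0.2357, -0.4632, -0.8544], [0.9428, 0.3222, 0.0854], [-0.2357, 0.8256, -0.5126]], R = [[4.2426, -3.0641, 2.3570], [0.0000, 2.7588, 1.5304], [0.0000, 0.0000, 3.3320]]

q_1 = v_1/‖v_1‖ = (1, 4, -1)/4.2426 = (0.2357, 0.9428, -0.2357).
r_{12} = q_1·v_2 = -3.0641.
u_2 = v_2 + 3.0641·q_1 = (-1.2778, 0.8889, 2.2778).
‖u_2‖ = 2.7588, so q_2 = (-0.4632, 0.3222, 0.8256).
r_{13} = q_1·v_3 = 2.3570; r_{23} = q_2·v_3 = 1.5304.
u_3 = v_3 − 2.3570·q_1 − 1.5304·q_2 = (-2.8467, 0.2847, -1.7080).
‖u_3‖ = 3.3320, so q_3 = (-0.8544, 0.0854, -0.5126).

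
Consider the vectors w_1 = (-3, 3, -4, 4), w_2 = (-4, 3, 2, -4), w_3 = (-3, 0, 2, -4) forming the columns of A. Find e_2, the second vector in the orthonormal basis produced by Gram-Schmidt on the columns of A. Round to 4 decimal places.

e_2 = (-0.6244, 0.4750, 0.2629, -0.5616)

w_1 = (-3, 3, -4, 4); ‖w_1‖ = 7.0711, so e_1 = (-0.4243, 0.4243, -0.5657, 0.5657).
e_1·w_2 = (-0.4243)·(-4) + 0.4243·3 + (-0.5657)·2 + 0.5657·(-4) = -0.4243.
u_2 = w_2 + 0.4243·e_1 = (-4.1800, 3.1800, 1.7600, -3.7600).
‖u_2‖ = 6.6948, so e_2 = (-0.6244, 0.4750, 0.2629, -0.5616).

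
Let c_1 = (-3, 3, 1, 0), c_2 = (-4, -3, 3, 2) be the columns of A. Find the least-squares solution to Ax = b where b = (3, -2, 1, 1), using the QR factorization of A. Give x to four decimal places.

c_1 = (-3, 3, 1, 0); ‖c_1‖ = 4.3589, so e_1 = (-0.6882, 0.6882, 0.2294, 0.0000).
e_1·c_2 = (-0.6882)·(-4) + 0.6882·(-3) + 0.2294·3 + 0.0000·2 = 1.3765.
u_2 = c_2 − 1.3765·e_1 = (-3.0526, -3.9474, 2.6842, 2.0000).
‖u_2‖ = 6.0088, so e_2 = (-0.5080, -0.6569, 0.4467, 0.3328).
Qᵀb = (-3.2118, 0.5693).
Back-substitute: x_2 = 0.5693/6.0088 = 0.0948.
x_1 = (-3.2118 − 1.3765·0.0948)/4.3589 = -0.7668.

x = (-0.7668, 0.0948)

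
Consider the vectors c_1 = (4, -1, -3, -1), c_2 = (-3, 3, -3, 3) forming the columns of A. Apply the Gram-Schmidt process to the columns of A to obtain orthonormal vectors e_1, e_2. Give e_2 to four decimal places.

e_2 = (-0.2901, 0.4642, -0.6963, 0.4642)

e_1 = c_1/‖c_1‖ = (4, -1, -3, -1)/5.1962 = (0.7698, -0.1925, -0.5774, -0.1925).
r_{12} = e_1·c_2 = -1.7321.
u_2 = c_2 + 1.7321·e_1 = (-1.6667, 2.6667, -4.0000, 2.6667).
‖u_2‖ = 5.7446, so e_2 = (-0.2901, 0.4642, -0.6963, 0.4642).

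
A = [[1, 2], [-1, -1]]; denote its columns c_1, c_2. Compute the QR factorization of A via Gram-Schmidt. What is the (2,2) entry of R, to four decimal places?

c_1 = (1, -1); ‖c_1‖ = 1.4142, so q_1 = (0.7071, -0.7071).
q_1·c_2 = 0.7071·2 + (-0.7071)·(-1) = 2.1213.
u_2 = c_2 − 2.1213·q_1 = (0.5000, 0.5000).
r_{22} = ‖u_2‖ = 0.7071.

r_{22} = 0.7071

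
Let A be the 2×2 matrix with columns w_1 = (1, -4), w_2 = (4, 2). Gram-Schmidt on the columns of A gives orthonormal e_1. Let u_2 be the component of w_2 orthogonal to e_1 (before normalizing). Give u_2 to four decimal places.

u_2 = (4.2353, 1.0588)

w_1 = (1, -4); ‖w_1‖ = 4.1231, so e_1 = (0.2425, -0.9701).
e_1·w_2 = 0.2425·4 + (-0.9701)·2 = -0.9701.
u_2 = w_2 + 0.9701·e_1 = (4.2353, 1.0588).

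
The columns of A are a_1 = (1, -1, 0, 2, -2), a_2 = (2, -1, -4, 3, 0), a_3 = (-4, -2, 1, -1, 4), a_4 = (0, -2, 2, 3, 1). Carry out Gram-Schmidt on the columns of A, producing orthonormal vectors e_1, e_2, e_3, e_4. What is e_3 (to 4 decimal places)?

e_3 = (-0.5562, -0.6639, 0.1237, 0.3145, 0.3683)

a_1 = (1, -1, 0, 2, -2); ‖a_1‖ = 3.1623, so e_1 = (0.3162, -0.3162, 0.0000, 0.6325, -0.6325).
e_1·a_2 = 0.3162·2 + (-0.3162)·(-1) + 0.0000·(-4) + 0.6325·3 + (-0.6325)·0 = 2.8460.
u_2 = a_2 − 2.8460·e_1 = (1.1000, -0.1000, -4.0000, 1.2000, 1.8000).
‖u_2‖ = 4.6797, so e_2 = (0.2351, -0.0214, -0.8547, 0.2564, 0.3846).
e_1·a_3 = 0.3162·(-4) + (-0.3162)·(-2) + 0.0000·1 + 0.6325·(-1) + (-0.6325)·4 = -3.7947; e_2·a_3 = 0.2351·(-4) + (-0.0214)·(-2) + (-0.8547)·1 + 0.2564·(-1) + 0.3846·4 = -0.4701.
u_3 = a_3 + 3.7947·e_1 + 0.4701·e_2 = (-2.6895, -3.2100, 0.5982, 1.5205, 1.7808).
‖u_3‖ = 4.8352, so e_3 = (-0.5562, -0.6639, 0.1237, 0.3145, 0.3683).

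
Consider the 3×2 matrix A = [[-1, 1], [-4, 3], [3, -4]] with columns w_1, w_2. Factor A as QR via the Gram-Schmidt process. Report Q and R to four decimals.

w_1 = (-1, -4, 3); ‖w_1‖ = 5.0990, so q_1 = (-0.1961, -0.7845, 0.5883).
q_1·w_2 = (-0.1961)·1 + (-0.7845)·3 + 0.5883·(-4) = -4.9029.
u_2 = w_2 + 4.9029·q_1 = (0.0385, -0.8462, -1.1154).
‖u_2‖ = 1.4005, so q_2 = (0.0275, -0.6042, -0.7964).

Q = [[-0.1961, 0.0275], [-0.7845, -0.6042], [0.5883, -0.7964]], R = [[5.0990, -4.9029], [0.0000, 1.4005]]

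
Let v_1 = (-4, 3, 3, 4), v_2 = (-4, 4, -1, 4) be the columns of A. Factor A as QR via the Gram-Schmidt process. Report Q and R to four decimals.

Q = [[-0.5657, -0.1836], [0.4243, 0.3927], [0.4243, -0.8823], [0.5657, 0.1836]], R = [[7.0711, 5.7983], [0.0000, 3.9217]]

v_1 = (-4, 3, 3, 4); ‖v_1‖ = 7.0711, so q_1 = (-0.5657, 0.4243, 0.4243, 0.5657).
q_1·v_2 = (-0.5657)·(-4) + 0.4243·4 + 0.4243·(-1) + 0.5657·4 = 5.7983.
u_2 = v_2 − 5.7983·q_1 = (-0.7200, 1.5400, -3.4600, 0.7200).
‖u_2‖ = 3.9217, so q_2 = (-0.1836, 0.3927, -0.8823, 0.1836).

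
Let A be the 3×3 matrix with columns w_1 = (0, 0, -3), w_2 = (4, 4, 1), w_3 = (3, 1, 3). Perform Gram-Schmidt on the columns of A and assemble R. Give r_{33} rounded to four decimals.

e_1 = w_1/‖w_1‖ = (0, 0, -3)/3.0000 = (0.0000, 0.0000, -1.0000).
r_{12} = e_1·w_2 = -1.0000.
u_2 = w_2 + 1.0000·e_1 = (4.0000, 4.0000, 0.0000).
‖u_2‖ = 5.6569, so e_2 = (0.7071, 0.7071, 0.0000).
r_{13} = e_1·w_3 = -3.0000; r_{23} = e_2·w_3 = 2.8284.
u_3 = w_3 + 3.0000·e_1 − 2.8284·e_2 = (1.0000, -1.0000, 0.0000).
r_{33} = ‖u_3‖ = 1.4142.

r_{33} = 1.4142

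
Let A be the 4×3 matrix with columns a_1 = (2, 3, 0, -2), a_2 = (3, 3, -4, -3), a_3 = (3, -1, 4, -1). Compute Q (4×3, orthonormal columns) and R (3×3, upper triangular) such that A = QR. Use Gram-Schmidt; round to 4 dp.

a_1 = (2, 3, 0, -2); ‖a_1‖ = 4.1231, so e_1 = (0.4851, 0.7276, 0.0000, -0.4851).
e_1·a_2 = 0.4851·3 + 0.7276·3 + 0.0000·(-4) + (-0.4851)·(-3) = 5.0932.
u_2 = a_2 − 5.0932·e_1 = (0.5294, -0.7059, -4.0000, -0.5294).
‖u_2‖ = 4.1302, so e_2 = (0.1282, -0.1709, -0.9685, -0.1282).
e_1·a_3 = 0.4851·3 + 0.7276·(-1) + 0.0000·4 + (-0.4851)·(-1) = 1.2127; e_2·a_3 = 0.1282·3 + (-0.1709)·(-1) + (-0.9685)·4 + (-0.1282)·(-1) = -3.1902.
u_3 = a_3 − 1.2127·e_1 + 3.1902·e_2 = (2.8207, -2.4276, 0.9103, -0.8207).
‖u_3‖ = 3.9181, so e_3 = (0.7199, -0.6196, 0.2323, -0.2095).

Q = [[0.4851, 0.1282, 0.7199], [0.7276, -0.1709, -0.6196], [0.0000, -0.9685, 0.2323], [-0.4851, -0.1282, -0.2095]], R = [[4.1231, 5.0932, 1.2127], [0.0000, 4.1302, -3.1902], [0.0000, 0.0000, 3.9181]]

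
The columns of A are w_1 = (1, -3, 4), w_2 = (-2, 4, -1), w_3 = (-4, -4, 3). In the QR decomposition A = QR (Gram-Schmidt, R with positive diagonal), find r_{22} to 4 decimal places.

r_{22} = 2.9221

w_1 = (1, -3, 4); ‖w_1‖ = 5.0990, so e_1 = (0.1961, -0.5883, 0.7845).
e_1·w_2 = 0.1961·(-2) + (-0.5883)·4 + 0.7845·(-1) = -3.5301.
u_2 = w_2 + 3.5301·e_1 = (-1.3077, 1.9231, 1.7692).
r_{22} = ‖u_2‖ = 2.9221.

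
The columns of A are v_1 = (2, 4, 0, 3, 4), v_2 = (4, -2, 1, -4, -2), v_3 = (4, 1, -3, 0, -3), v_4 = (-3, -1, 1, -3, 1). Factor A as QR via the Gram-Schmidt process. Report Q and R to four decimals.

v_1 = (2, 4, 0, 3, 4); ‖v_1‖ = 6.7082, so e_1 = (0.2981, 0.5963, 0.0000, 0.4472, 0.5963).
e_1·v_2 = 0.2981·4 + 0.5963·(-2) + 0.0000·1 + 0.4472·(-4) + 0.5963·(-2) = -2.9814.
u_2 = v_2 + 2.9814·e_1 = (4.8889, -0.2222, 1.0000, -2.6667, -0.2222).
‖u_2‖ = 5.6667, so e_2 = (0.8627, -0.0392, 0.1765, -0.4706, -0.0392).
e_1·v_3 = 0.2981·4 + 0.5963·1 + 0.0000·(-3) + 0.4472·0 + 0.5963·(-3) = 0.0000; e_2·v_3 = 0.8627·4 + (-0.0392)·1 + 0.1765·(-3) + (-0.4706)·0 + (-0.0392)·(-3) = 3.0000.
u_3 = v_3 − 0.0000·e_1 − 3.0000·e_2 = (1.4118, 1.1176, -3.5294, 1.4118, -2.8824).
‖u_3‖ = 5.0990, so e_3 = (0.2769, 0.2192, -0.6922, 0.2769, -0.5653).
e_1·v_4 = 0.2981·(-3) + 0.5963·(-1) + 0.0000·1 + 0.4472·(-3) + 0.5963·1 = -2.2361; e_2·v_4 = 0.8627·(-3) + (-0.0392)·(-1) + 0.1765·1 + (-0.4706)·(-3) + (-0.0392)·1 = -1.0000; e_3·v_4 = 0.2769·(-3) + 0.2192·(-1) + (-0.6922)·1 + 0.2769·(-3) + (-0.5653)·1 = -3.1379.
u_4 = v_4 + 2.2361·e_1 + 1.0000·e_2 + 3.1379·e_3 = (-0.6018, 0.9819, -0.9955, -1.6018, 0.5204).
‖u_4‖ = 2.2702, so e_4 = (-0.2651, 0.4325, -0.4385, -0.7056, 0.2292).

Q = [[0.2981, 0.8627, 0.2769, -0.2651], [0.5963, -0.0392, 0.2192, 0.4325], [0.0000, 0.1765, -0.6922, -0.4385], [0.4472, -0.4706, 0.2769, -0.7056], [0.5963, -0.0392, -0.5653, 0.2292]], R = [[6.7082, -2.9814, 0.0000, -2.2361], [0.0000, 5.6667, 3.0000, -1.0000], [0.0000, 0.0000, 5.0990, -3.1379], [0.0000, 0.0000, 0.0000, 2.2702]]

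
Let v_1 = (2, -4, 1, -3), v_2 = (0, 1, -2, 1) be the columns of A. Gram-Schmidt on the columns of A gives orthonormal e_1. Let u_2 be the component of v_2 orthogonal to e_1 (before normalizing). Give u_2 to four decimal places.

u_2 = (0.6000, -0.2000, -1.7000, 0.1000)

v_1 = (2, -4, 1, -3); ‖v_1‖ = 5.4772, so e_1 = (0.3651, -0.7303, 0.1826, -0.5477).
e_1·v_2 = 0.3651·0 + (-0.7303)·1 + 0.1826·(-2) + (-0.5477)·1 = -1.6432.
u_2 = v_2 + 1.6432·e_1 = (0.6000, -0.2000, -1.7000, 0.1000).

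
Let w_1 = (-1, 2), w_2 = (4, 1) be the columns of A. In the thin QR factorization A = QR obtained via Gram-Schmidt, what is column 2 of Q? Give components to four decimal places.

e_1 = w_1/‖w_1‖ = (-1, 2)/2.2361 = (-0.4472, 0.8944).
r_{12} = e_1·w_2 = -0.8944.
u_2 = w_2 + 0.8944·e_1 = (3.6000, 1.8000).
‖u_2‖ = 4.0249, so e_2 = (0.8944, 0.4472).

e_2 = (0.8944, 0.4472)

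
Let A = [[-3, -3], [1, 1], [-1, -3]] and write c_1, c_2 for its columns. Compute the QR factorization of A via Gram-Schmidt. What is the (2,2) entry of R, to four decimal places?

r_{22} = 1.9069

c_1 = (-3, 1, -1); ‖c_1‖ = 3.3166, so e_1 = (-0.9045, 0.3015, -0.3015).
e_1·c_2 = (-0.9045)·(-3) + 0.3015·1 + (-0.3015)·(-3) = 3.9196.
u_2 = c_2 − 3.9196·e_1 = (0.5455, -0.1818, -1.8182).
r_{22} = ‖u_2‖ = 1.9069.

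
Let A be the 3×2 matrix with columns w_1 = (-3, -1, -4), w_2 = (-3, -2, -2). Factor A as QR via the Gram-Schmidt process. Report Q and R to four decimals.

w_1 = (-3, -1, -4); ‖w_1‖ = 5.0990, so e_1 = (-0.5883, -0.1961, -0.7845).
e_1·w_2 = (-0.5883)·(-3) + (-0.1961)·(-2) + (-0.7845)·(-2) = 3.7262.
u_2 = w_2 − 3.7262·e_1 = (-0.8077, -1.2692, 0.9231).
‖u_2‖ = 1.7650, so e_2 = (-0.4576, -0.7191, 0.5230).

Q = [[-0.5883, -0.4576], [-0.1961, -0.7191], [-0.7845, 0.5230]], R = [[5.0990, 3.7262], [0.0000, 1.7650]]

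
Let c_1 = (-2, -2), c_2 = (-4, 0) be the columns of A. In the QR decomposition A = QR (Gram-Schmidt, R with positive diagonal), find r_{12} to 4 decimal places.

c_1 = (-2, -2); ‖c_1‖ = 2.8284, so q_1 = (-0.7071, -0.7071).
r_{12} = q_1·c_2 = 2.8284.

r_{12} = 2.8284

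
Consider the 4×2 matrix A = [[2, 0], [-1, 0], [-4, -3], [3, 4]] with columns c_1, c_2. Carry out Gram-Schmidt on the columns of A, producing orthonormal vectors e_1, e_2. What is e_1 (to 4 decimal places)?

e_1 = (0.3651, -0.1826, -0.7303, 0.5477)

c_1 = (2, -1, -4, 3); ‖c_1‖ = 5.4772, so e_1 = (0.3651, -0.1826, -0.7303, 0.5477).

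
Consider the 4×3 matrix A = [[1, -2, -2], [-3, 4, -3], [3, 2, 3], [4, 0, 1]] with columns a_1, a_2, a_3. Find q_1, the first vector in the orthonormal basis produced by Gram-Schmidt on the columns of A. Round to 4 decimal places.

a_1 = (1, -3, 3, 4); ‖a_1‖ = 5.9161, so q_1 = (0.1690, -0.5071, 0.5071, 0.6761).

q_1 = (0.1690, -0.5071, 0.5071, 0.6761)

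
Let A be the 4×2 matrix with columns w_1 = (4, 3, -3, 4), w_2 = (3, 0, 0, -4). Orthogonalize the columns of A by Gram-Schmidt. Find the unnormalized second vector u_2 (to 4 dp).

u_2 = (3.3200, 0.2400, -0.2400, -3.6800)

w_1 = (4, 3, -3, 4); ‖w_1‖ = 7.0711, so e_1 = (0.5657, 0.4243, -0.4243, 0.5657).
e_1·w_2 = 0.5657·3 + 0.4243·0 + (-0.4243)·0 + 0.5657·(-4) = -0.5657.
u_2 = w_2 + 0.5657·e_1 = (3.3200, 0.2400, -0.2400, -3.6800).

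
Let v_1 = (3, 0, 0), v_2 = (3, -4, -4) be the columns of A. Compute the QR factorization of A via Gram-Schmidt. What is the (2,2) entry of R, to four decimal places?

r_{22} = 5.6569

q_1 = v_1/‖v_1‖ = (3, 0, 0)/3.0000 = (1.0000, 0.0000, 0.0000).
r_{12} = q_1·v_2 = 3.0000.
u_2 = v_2 − 3.0000·q_1 = (0.0000, -4.0000, -4.0000).
r_{22} = ‖u_2‖ = 5.6569.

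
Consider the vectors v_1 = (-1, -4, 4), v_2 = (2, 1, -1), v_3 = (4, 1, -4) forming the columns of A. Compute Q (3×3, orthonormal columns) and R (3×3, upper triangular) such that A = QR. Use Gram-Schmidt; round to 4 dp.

v_1 = (-1, -4, 4); ‖v_1‖ = 5.7446, so e_1 = (-0.1741, -0.6963, 0.6963).
e_1·v_2 = (-0.1741)·2 + (-0.6963)·1 + 0.6963·(-1) = -1.7408.
u_2 = v_2 + 1.7408·e_1 = (1.6970, -0.2121, 0.2121).
‖u_2‖ = 1.7233, so e_2 = (0.9847, -0.1231, 0.1231).
e_1·v_3 = (-0.1741)·4 + (-0.6963)·1 + 0.6963·(-4) = -4.1779; e_2·v_3 = 0.9847·4 + (-0.1231)·1 + 0.1231·(-4) = 3.3235.
u_3 = v_3 + 4.1779·e_1 − 3.3235·e_2 = (0.0000, -1.5000, -1.5000).
‖u_3‖ = 2.1213, so e_3 = (0.0000, -0.7071, -0.7071).

Q = [[-0.1741, 0.9847, 0.0000], [-0.6963, -0.1231, -0.7071], [0.6963, 0.1231, -0.7071]], R = [[5.7446, -1.7408, -4.1779], [0.0000, 1.7233, 3.3235], [0.0000, 0.0000, 2.1213]]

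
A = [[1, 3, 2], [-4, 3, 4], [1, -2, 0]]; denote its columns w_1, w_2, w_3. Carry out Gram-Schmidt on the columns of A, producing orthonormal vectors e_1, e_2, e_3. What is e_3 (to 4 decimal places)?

e_1 = w_1/‖w_1‖ = (1, -4, 1)/4.2426 = (0.2357, -0.9428, 0.2357).
r_{12} = e_1·w_2 = -2.5927.
u_2 = w_2 + 2.5927·e_1 = (3.6111, 0.5556, -1.3889).
‖u_2‖ = 3.9087, so e_2 = (0.9239, 0.1421, -0.3553).
r_{13} = e_1·w_3 = -3.2998; r_{23} = e_2·w_3 = 2.4163.
u_3 = w_3 + 3.2998·e_1 − 2.4163·e_2 = (0.5455, 0.5455, 1.6364).
‖u_3‖ = 1.8091, so e_3 = (0.3015, 0.3015, 0.9045).

e_3 = (0.3015, 0.3015, 0.9045)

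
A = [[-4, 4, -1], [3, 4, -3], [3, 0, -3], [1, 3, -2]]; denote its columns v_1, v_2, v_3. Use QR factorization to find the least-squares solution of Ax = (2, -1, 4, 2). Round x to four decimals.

x = (-1.0415, -1.0688, -2.3990)

v_1 = (-4, 3, 3, 1); ‖v_1‖ = 5.9161, so e_1 = (-0.6761, 0.5071, 0.5071, 0.1690).
e_1·v_2 = (-0.6761)·4 + 0.5071·4 + 0.5071·0 + 0.1690·3 = -0.1690.
u_2 = v_2 + 0.1690·e_1 = (3.8857, 4.0857, 0.0857, 3.0286).
‖u_2‖ = 6.4009, so e_2 = (0.6071, 0.6383, 0.0134, 0.4731).
e_1·v_3 = (-0.6761)·(-1) + 0.5071·(-3) + 0.5071·(-3) + 0.1690·(-2) = -2.7045; e_2·v_3 = 0.6071·(-1) + 0.6383·(-3) + 0.0134·(-3) + 0.4731·(-2) = -3.5084.
u_3 = v_3 + 2.7045·e_1 + 3.5084·e_2 = (-0.6987, 0.6109, -1.5816, 0.1172).
‖u_3‖ = 1.8375, so e_3 = (-0.3803, 0.3324, -0.8607, 0.0638).
Qᵀb = (0.5071, 1.5757, -4.4083).
Back-substitute: x_3 = -4.4083/1.8375 = -2.3990.
x_2 = (1.5757 + 3.5084·(-2.3990))/6.4009 = -1.0688.
x_1 = (0.5071 + 0.1690·(-1.0688) + 2.7045·(-2.3990))/5.9161 = -1.0415.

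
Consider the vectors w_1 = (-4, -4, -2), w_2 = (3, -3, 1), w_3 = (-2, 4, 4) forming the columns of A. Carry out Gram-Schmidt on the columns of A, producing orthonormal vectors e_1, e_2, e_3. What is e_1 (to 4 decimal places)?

e_1 = w_1/‖w_1‖ = (-4, -4, -2)/6.0000 = (-0.6667, -0.6667, -0.3333).

e_1 = (-0.6667, -0.6667, -0.3333)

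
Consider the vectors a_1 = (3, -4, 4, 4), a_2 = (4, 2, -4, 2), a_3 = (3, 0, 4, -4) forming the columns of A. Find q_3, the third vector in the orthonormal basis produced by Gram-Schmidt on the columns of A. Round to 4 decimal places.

q_1 = a_1/‖a_1‖ = (3, -4, 4, 4)/7.5498 = (0.3974, -0.5298, 0.5298, 0.5298).
r_{12} = q_1·a_2 = -0.5298.
u_2 = a_2 + 0.5298·q_1 = (4.2105, 1.7193, -3.7193, 2.2807).
‖u_2‖ = 6.3023, so q_2 = (0.6681, 0.2728, -0.5901, 0.3619).
r_{13} = q_1·a_3 = 1.1921; r_{23} = q_2·a_3 = -1.8038.
u_3 = a_3 − 1.1921·q_1 + 1.8038·q_2 = (3.7314, 1.1237, 2.3039, -3.9788).
‖u_3‖ = 6.0270, so q_3 = (0.6191, 0.1864, 0.3823, -0.6602).

q_3 = (0.6191, 0.1864, 0.3823, -0.6602)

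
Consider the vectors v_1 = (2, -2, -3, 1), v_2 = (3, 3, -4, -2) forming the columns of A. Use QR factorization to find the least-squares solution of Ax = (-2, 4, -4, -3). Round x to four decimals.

e_1 = v_1/‖v_1‖ = (2, -2, -3, 1)/4.2426 = (0.4714, -0.4714, -0.7071, 0.2357).
r_{12} = e_1·v_2 = 2.3570.
u_2 = v_2 − 2.3570·e_1 = (1.8889, 4.1111, -2.3333, -2.5556).
‖u_2‖ = 5.6960, so e_2 = (0.3316, 0.7218, -0.4096, -0.4487).
Qᵀb = (-0.7071, 5.2083).
Back-substitute: x_2 = 5.2083/5.6960 = 0.9144.
x_1 = (-0.7071 − 2.3570·0.9144)/4.2426 = -0.6747.

x = (-0.6747, 0.9144)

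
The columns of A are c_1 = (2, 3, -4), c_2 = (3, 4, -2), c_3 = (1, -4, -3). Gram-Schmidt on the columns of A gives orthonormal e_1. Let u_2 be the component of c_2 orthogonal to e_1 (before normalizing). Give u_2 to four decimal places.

u_2 = (1.2069, 1.3103, 1.5862)

c_1 = (2, 3, -4); ‖c_1‖ = 5.3852, so e_1 = (0.3714, 0.5571, -0.7428).
e_1·c_2 = 0.3714·3 + 0.5571·4 + (-0.7428)·(-2) = 4.8281.
u_2 = c_2 − 4.8281·e_1 = (1.2069, 1.3103, 1.5862).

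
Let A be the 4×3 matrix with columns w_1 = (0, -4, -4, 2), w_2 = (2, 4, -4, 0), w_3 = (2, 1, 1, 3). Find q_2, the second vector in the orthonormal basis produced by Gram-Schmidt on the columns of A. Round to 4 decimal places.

q_2 = (0.3333, 0.6667, -0.6667, 0.0000)

q_1 = w_1/‖w_1‖ = (0, -4, -4, 2)/6.0000 = (0.0000, -0.6667, -0.6667, 0.3333).
r_{12} = q_1·w_2 = 0.0000.
u_2 = w_2 + 0.0000·q_1 = (2.0000, 4.0000, -4.0000, 0.0000).
‖u_2‖ = 6.0000, so q_2 = (0.3333, 0.6667, -0.6667, 0.0000).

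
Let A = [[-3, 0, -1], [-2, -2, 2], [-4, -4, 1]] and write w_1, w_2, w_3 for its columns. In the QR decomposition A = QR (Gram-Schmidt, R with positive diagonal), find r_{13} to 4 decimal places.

w_1 = (-3, -2, -4); ‖w_1‖ = 5.3852, so q_1 = (-0.5571, -0.3714, -0.7428).
r_{13} = q_1·w_3 = -0.9285.

r_{13} = -0.9285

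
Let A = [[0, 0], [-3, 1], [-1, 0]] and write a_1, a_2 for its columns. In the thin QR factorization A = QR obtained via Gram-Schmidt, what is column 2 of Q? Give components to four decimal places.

a_1 = (0, -3, -1); ‖a_1‖ = 3.1623, so e_1 = (0.0000, -0.9487, -0.3162).
e_1·a_2 = 0.0000·0 + (-0.9487)·1 + (-0.3162)·0 = -0.9487.
u_2 = a_2 + 0.9487·e_1 = (0.0000, 0.1000, -0.3000).
‖u_2‖ = 0.3162, so e_2 = (0.0000, 0.3162, -0.9487).

e_2 = (0.0000, 0.3162, -0.9487)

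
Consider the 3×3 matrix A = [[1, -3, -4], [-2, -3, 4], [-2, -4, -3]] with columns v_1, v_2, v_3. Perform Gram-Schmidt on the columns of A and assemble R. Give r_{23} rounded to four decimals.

v_1 = (1, -2, -2); ‖v_1‖ = 3.0000, so e_1 = (0.3333, -0.6667, -0.6667).
e_1·v_2 = 0.3333·(-3) + (-0.6667)·(-3) + (-0.6667)·(-4) = 3.6667.
u_2 = v_2 − 3.6667·e_1 = (-4.2222, -0.5556, -1.5556).
‖u_2‖ = 4.5338, so e_2 = (-0.9313, -0.1225, -0.3431).
r_{23} = e_2·v_3 = 4.2642.

r_{23} = 4.2642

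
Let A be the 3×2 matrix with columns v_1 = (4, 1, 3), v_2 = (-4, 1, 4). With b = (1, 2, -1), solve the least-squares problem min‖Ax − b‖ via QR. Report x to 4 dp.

x = (0.0954, -0.1731)

e_1 = v_1/‖v_1‖ = (4, 1, 3)/5.0990 = (0.7845, 0.1961, 0.5883).
r_{12} = e_1·v_2 = -0.5883.
u_2 = v_2 + 0.5883·e_1 = (-3.5385, 1.1154, 4.3462).
‖u_2‖ = 5.7144, so e_2 = (-0.6192, 0.1952, 0.7606).
Qᵀb = (0.5883, -0.9894).
Back-substitute: x_2 = -0.9894/5.7144 = -0.1731.
x_1 = (0.5883 + 0.5883·(-0.1731))/5.0990 = 0.0954.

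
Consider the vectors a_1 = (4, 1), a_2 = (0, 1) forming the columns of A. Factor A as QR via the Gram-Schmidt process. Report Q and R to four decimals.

a_1 = (4, 1); ‖a_1‖ = 4.1231, so q_1 = (0.9701, 0.2425).
q_1·a_2 = 0.9701·0 + 0.2425·1 = 0.2425.
u_2 = a_2 − 0.2425·q_1 = (-0.2353, 0.9412).
‖u_2‖ = 0.9701, so q_2 = (-0.2425, 0.9701).

Q = [[0.9701, -0.2425], [0.2425, 0.9701]], R = [[4.1231, 0.2425], [0.0000, 0.9701]]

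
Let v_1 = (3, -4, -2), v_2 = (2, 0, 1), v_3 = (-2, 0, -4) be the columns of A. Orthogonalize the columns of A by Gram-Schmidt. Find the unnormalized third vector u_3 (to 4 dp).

u_3 = (0.7442, 1.3023, -1.4884)

v_1 = (3, -4, -2); ‖v_1‖ = 5.3852, so q_1 = (0.5571, -0.7428, -0.3714).
q_1·v_2 = 0.5571·2 + (-0.7428)·0 + (-0.3714)·1 = 0.7428.
u_2 = v_2 − 0.7428·q_1 = (1.5862, 0.5517, 1.2759).
‖u_2‖ = 2.1091, so q_2 = (0.7521, 0.2616, 0.6049).
q_1·v_3 = 0.5571·(-2) + (-0.7428)·0 + (-0.3714)·(-4) = 0.3714; q_2·v_3 = 0.7521·(-2) + 0.2616·0 + 0.6049·(-4) = -3.9239.
u_3 = v_3 − 0.3714·q_1 + 3.9239·q_2 = (0.7442, 1.3023, -1.4884).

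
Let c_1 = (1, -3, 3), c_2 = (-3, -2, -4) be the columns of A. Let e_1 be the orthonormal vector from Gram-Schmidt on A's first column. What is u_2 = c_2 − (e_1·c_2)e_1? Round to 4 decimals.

e_1 = c_1/‖c_1‖ = (1, -3, 3)/4.3589 = (0.2294, -0.6882, 0.6882).
r_{12} = e_1·c_2 = -2.0647.
u_2 = c_2 + 2.0647·e_1 = (-2.5263, -3.4211, -2.5789).

u_2 = (-2.5263, -3.4211, -2.5789)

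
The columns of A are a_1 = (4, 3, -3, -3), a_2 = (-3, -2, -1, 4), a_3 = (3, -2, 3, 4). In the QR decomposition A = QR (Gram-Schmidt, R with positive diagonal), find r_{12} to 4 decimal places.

q_1 = a_1/‖a_1‖ = (4, 3, -3, -3)/6.5574 = (0.6100, 0.4575, -0.4575, -0.4575).
r_{12} = q_1·a_2 = -4.1175.

r_{12} = -4.1175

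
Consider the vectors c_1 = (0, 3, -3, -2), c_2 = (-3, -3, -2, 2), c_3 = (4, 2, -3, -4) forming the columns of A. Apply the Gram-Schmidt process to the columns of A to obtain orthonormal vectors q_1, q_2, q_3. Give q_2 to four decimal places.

q_2 = (-0.6153, -0.4195, -0.6060, 0.2797)

c_1 = (0, 3, -3, -2); ‖c_1‖ = 4.6904, so q_1 = (0.0000, 0.6396, -0.6396, -0.4264).
q_1·c_2 = 0.0000·(-3) + 0.6396·(-3) + (-0.6396)·(-2) + (-0.4264)·2 = -1.4924.
u_2 = c_2 + 1.4924·q_1 = (-3.0000, -2.0455, -2.9545, 1.3636).
‖u_2‖ = 4.8757, so q_2 = (-0.6153, -0.4195, -0.6060, 0.2797).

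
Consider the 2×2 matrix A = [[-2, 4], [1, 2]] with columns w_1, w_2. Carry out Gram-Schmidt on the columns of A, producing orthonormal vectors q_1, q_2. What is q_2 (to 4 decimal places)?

q_2 = (0.4472, 0.8944)

q_1 = w_1/‖w_1‖ = (-2, 1)/2.2361 = (-0.8944, 0.4472).
r_{12} = q_1·w_2 = -2.6833.
u_2 = w_2 + 2.6833·q_1 = (1.6000, 3.2000).
‖u_2‖ = 3.5777, so q_2 = (0.4472, 0.8944).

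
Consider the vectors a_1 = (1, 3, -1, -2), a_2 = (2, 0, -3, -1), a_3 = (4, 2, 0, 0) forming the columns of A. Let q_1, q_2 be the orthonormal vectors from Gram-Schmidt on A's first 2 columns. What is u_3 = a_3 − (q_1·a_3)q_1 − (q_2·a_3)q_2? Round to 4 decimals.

a_1 = (1, 3, -1, -2); ‖a_1‖ = 3.8730, so q_1 = (0.2582, 0.7746, -0.2582, -0.5164).
q_1·a_2 = 0.2582·2 + 0.7746·0 + (-0.2582)·(-3) + (-0.5164)·(-1) = 1.8074.
u_2 = a_2 − 1.8074·q_1 = (1.5333, -1.4000, -2.5333, -0.0667).
‖u_2‖ = 3.2762, so q_2 = (0.4680, -0.4273, -0.7733, -0.0203).
q_1·a_3 = 0.2582·4 + 0.7746·2 + (-0.2582)·0 + (-0.5164)·0 = 2.5820; q_2·a_3 = 0.4680·4 + (-0.4273)·2 + (-0.7733)·0 + (-0.0203)·0 = 1.0174.
u_3 = a_3 − 2.5820·q_1 − 1.0174·q_2 = (2.8571, 0.4348, 1.4534, 1.3540).

u_3 = (2.8571, 0.4348, 1.4534, 1.3540)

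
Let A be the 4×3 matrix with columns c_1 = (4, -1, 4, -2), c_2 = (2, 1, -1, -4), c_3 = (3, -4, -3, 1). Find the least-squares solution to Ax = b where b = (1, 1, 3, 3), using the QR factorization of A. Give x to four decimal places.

x = (0.4860, -0.7791, -0.2055)

e_1 = c_1/‖c_1‖ = (4, -1, 4, -2)/6.0828 = (0.6576, -0.1644, 0.6576, -0.3288).
r_{12} = e_1·c_2 = 1.8084.
u_2 = c_2 − 1.8084·e_1 = (0.8108, 1.2973, -2.1892, -3.4054).
‖u_2‖ = 4.3278, so e_2 = (0.1874, 0.2998, -0.5058, -0.7869).
r_{13} = e_1·c_3 = 0.3288; r_{23} = e_2·c_3 = 0.0937.
u_3 = c_3 − 0.3288·e_1 − 0.0937·e_2 = (2.7662, -3.9740, -3.1688, 1.1818).
‖u_3‖ = 5.9062, so e_3 = (0.4684, -0.6729, -0.5365, 0.2001).
Qᵀb = (1.4796, -3.3910, -1.2138).
Back-substitute: x_3 = -1.2138/5.9062 = -0.2055.
x_2 = (-3.3910 − 0.0937·(-0.2055))/4.3278 = -0.7791.
x_1 = (1.4796 − 1.8084·(-0.7791) − 0.3288·(-0.2055))/6.0828 = 0.4860.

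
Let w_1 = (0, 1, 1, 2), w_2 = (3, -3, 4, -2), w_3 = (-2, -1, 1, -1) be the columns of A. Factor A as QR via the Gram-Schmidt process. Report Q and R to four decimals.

Q = [[0.0000, 0.4966, -0.8676], [0.4082, -0.4138, -0.2123], [0.4082, 0.7448, 0.4356], [0.8165, -0.1655, -0.1117]], R = [[2.4495, -1.2247, -0.8165], [0.0000, 6.0415, 0.3310], [0.0000, 0.0000, 2.4947]]

w_1 = (0, 1, 1, 2); ‖w_1‖ = 2.4495, so e_1 = (0.0000, 0.4082, 0.4082, 0.8165).
e_1·w_2 = 0.0000·3 + 0.4082·(-3) + 0.4082·4 + 0.8165·(-2) = -1.2247.
u_2 = w_2 + 1.2247·e_1 = (3.0000, -2.5000, 4.5000, -1.0000).
‖u_2‖ = 6.0415, so e_2 = (0.4966, -0.4138, 0.7448, -0.1655).
e_1·w_3 = 0.0000·(-2) + 0.4082·(-1) + 0.4082·1 + 0.8165·(-1) = -0.8165; e_2·w_3 = 0.4966·(-2) + (-0.4138)·(-1) + 0.7448·1 + (-0.1655)·(-1) = 0.3310.
u_3 = w_3 + 0.8165·e_1 − 0.3310·e_2 = (-2.1644, -0.5297, 1.0868, -0.2785).
‖u_3‖ = 2.4947, so e_3 = (-0.8676, -0.2123, 0.4356, -0.1117).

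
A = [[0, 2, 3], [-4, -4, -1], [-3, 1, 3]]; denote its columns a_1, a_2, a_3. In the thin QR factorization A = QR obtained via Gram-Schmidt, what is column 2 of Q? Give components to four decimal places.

e_2 = (0.5300, -0.5088, 0.6784)

e_1 = a_1/‖a_1‖ = (0, -4, -3)/5.0000 = (0.0000, -0.8000, -0.6000).
r_{12} = e_1·a_2 = 2.6000.
u_2 = a_2 − 2.6000·e_1 = (2.0000, -1.9200, 2.5600).
‖u_2‖ = 3.7736, so e_2 = (0.5300, -0.5088, 0.6784).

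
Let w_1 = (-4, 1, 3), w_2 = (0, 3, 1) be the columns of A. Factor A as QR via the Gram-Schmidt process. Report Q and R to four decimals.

Q = [[-0.7845, 0.3145], [0.1961, 0.9435], [0.5883, 0.1048]], R = [[5.0990, 1.1767], [0.0000, 2.9352]]

w_1 = (-4, 1, 3); ‖w_1‖ = 5.0990, so q_1 = (-0.7845, 0.1961, 0.5883).
q_1·w_2 = (-0.7845)·0 + 0.1961·3 + 0.5883·1 = 1.1767.
u_2 = w_2 − 1.1767·q_1 = (0.9231, 2.7692, 0.3077).
‖u_2‖ = 2.9352, so q_2 = (0.3145, 0.9435, 0.1048).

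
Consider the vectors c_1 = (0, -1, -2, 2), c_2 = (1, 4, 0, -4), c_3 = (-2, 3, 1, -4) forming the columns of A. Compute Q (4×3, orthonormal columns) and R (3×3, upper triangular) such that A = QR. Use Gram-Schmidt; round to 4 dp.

c_1 = (0, -1, -2, 2); ‖c_1‖ = 3.0000, so q_1 = (0.0000, -0.3333, -0.6667, 0.6667).
q_1·c_2 = 0.0000·1 + (-0.3333)·4 + (-0.6667)·0 + 0.6667·(-4) = -4.0000.
u_2 = c_2 + 4.0000·q_1 = (1.0000, 2.6667, -2.6667, -1.3333).
‖u_2‖ = 4.1231, so q_2 = (0.2425, 0.6468, -0.6468, -0.3234).
q_1·c_3 = 0.0000·(-2) + (-0.3333)·3 + (-0.6667)·1 + 0.6667·(-4) = -4.3333; q_2·c_3 = 0.2425·(-2) + 0.6468·3 + (-0.6468)·1 + (-0.3234)·(-4) = 2.1020.
u_3 = c_3 + 4.3333·q_1 − 2.1020·q_2 = (-2.5098, 0.1961, -0.5294, -0.4314).
‖u_3‖ = 2.6084, so q_3 = (-0.9622, 0.0752, -0.2030, -0.1654).

Q = [[0.0000, 0.2425, -0.9622], [-0.3333, 0.6468, 0.0752], [-0.6667, -0.6468, -0.2030], [0.6667, -0.3234, -0.1654]], R = [[3.0000, -4.0000, -4.3333], [0.0000, 4.1231, 2.1020], [0.0000, 0.0000, 2.6084]]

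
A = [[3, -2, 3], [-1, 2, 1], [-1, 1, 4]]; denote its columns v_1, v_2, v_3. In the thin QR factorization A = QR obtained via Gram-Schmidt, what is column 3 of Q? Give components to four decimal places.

e_3 = (0.2357, -0.2357, 0.9428)

e_1 = v_1/‖v_1‖ = (3, -1, -1)/3.3166 = (0.9045, -0.3015, -0.3015).
r_{12} = e_1·v_2 = -2.7136.
u_2 = v_2 + 2.7136·e_1 = (0.4545, 1.1818, 0.1818).
‖u_2‖ = 1.2792, so e_2 = (0.3553, 0.9239, 0.1421).
r_{13} = e_1·v_3 = 1.2060; r_{23} = e_2·v_3 = 2.5584.
u_3 = v_3 − 1.2060·e_1 − 2.5584·e_2 = (1.0000, -1.0000, 4.0000).
‖u_3‖ = 4.2426, so e_3 = (0.2357, -0.2357, 0.9428).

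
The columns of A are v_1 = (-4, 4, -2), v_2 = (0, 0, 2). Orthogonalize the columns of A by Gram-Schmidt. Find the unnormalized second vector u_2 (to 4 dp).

u_2 = (-0.4444, 0.4444, 1.7778)

q_1 = v_1/‖v_1‖ = (-4, 4, -2)/6.0000 = (-0.6667, 0.6667, -0.3333).
r_{12} = q_1·v_2 = -0.6667.
u_2 = v_2 + 0.6667·q_1 = (-0.4444, 0.4444, 1.7778).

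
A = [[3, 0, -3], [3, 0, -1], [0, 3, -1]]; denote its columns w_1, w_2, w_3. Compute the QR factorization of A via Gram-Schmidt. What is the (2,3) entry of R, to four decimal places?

r_{23} = -1.0000

q_1 = w_1/‖w_1‖ = (3, 3, 0)/4.2426 = (0.7071, 0.7071, 0.0000).
r_{12} = q_1·w_2 = 0.0000.
u_2 = w_2 + 0.0000·q_1 = (0.0000, 0.0000, 3.0000).
‖u_2‖ = 3.0000, so q_2 = (0.0000, 0.0000, 1.0000).
r_{23} = q_2·w_3 = -1.0000.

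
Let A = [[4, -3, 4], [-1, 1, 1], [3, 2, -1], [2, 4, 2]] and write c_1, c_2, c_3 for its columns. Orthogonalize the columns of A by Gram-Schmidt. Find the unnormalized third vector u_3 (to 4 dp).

c_1 = (4, -1, 3, 2); ‖c_1‖ = 5.4772, so e_1 = (0.7303, -0.1826, 0.5477, 0.3651).
e_1·c_2 = 0.7303·(-3) + (-0.1826)·1 + 0.5477·2 + 0.3651·4 = 0.1826.
u_2 = c_2 − 0.1826·e_1 = (-3.1333, 1.0333, 1.9000, 3.9333).
‖u_2‖ = 5.4742, so e_2 = (-0.5724, 0.1888, 0.3471, 0.7185).
e_1·c_3 = 0.7303·4 + (-0.1826)·1 + 0.5477·(-1) + 0.3651·2 = 2.9212; e_2·c_3 = (-0.5724)·4 + 0.1888·1 + 0.3471·(-1) + 0.7185·2 = -1.0108.
u_3 = c_3 − 2.9212·e_1 + 1.0108·e_2 = (1.2881, 1.7241, -2.2492, 1.6596).

u_3 = (1.2881, 1.7241, -2.2492, 1.6596)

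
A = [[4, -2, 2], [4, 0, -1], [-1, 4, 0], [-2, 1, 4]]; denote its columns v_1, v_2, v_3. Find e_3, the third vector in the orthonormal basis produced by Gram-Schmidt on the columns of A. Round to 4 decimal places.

v_1 = (4, 4, -1, -2); ‖v_1‖ = 6.0828, so e_1 = (0.6576, 0.6576, -0.1644, -0.3288).
e_1·v_2 = 0.6576·(-2) + 0.6576·0 + (-0.1644)·4 + (-0.3288)·1 = -2.3016.
u_2 = v_2 + 2.3016·e_1 = (-0.4865, 1.5135, 3.6216, 0.2432).
‖u_2‖ = 3.9627, so e_2 = (-0.1228, 0.3819, 0.9139, 0.0614).
e_1·v_3 = 0.6576·2 + 0.6576·(-1) + (-0.1644)·0 + (-0.3288)·4 = -0.6576; e_2·v_3 = (-0.1228)·2 + 0.3819·(-1) + 0.9139·0 + 0.0614·4 = -0.3819.
u_3 = v_3 + 0.6576·e_1 + 0.3819·e_2 = (2.3855, -0.4217, 0.2410, 3.8072).
‖u_3‖ = 4.5190, so e_3 = (0.5279, -0.0933, 0.0533, 0.8425).

e_3 = (0.5279, -0.0933, 0.0533, 0.8425)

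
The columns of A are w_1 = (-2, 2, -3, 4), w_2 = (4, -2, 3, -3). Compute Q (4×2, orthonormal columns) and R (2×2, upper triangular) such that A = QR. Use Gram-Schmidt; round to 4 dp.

Q = [[-0.3482, 0.8944], [0.3482, 0.0000], [-0.5222, 0.0000], [0.6963, 0.4472]], R = [[5.7446, -5.7446], [0.0000, 2.2361]]

q_1 = w_1/‖w_1‖ = (-2, 2, -3, 4)/5.7446 = (-0.3482, 0.3482, -0.5222, 0.6963).
r_{12} = q_1·w_2 = -5.7446.
u_2 = w_2 + 5.7446·q_1 = (2.0000, 0.0000, 0.0000, 1.0000).
‖u_2‖ = 2.2361, so q_2 = (0.8944, 0.0000, 0.0000, 0.4472).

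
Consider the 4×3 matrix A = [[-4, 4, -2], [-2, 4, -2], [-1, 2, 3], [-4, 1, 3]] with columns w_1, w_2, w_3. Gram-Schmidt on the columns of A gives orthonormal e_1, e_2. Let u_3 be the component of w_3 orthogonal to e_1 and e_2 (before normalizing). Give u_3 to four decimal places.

u_3 = (-1.7612, -0.3923, 3.8038, 1.0064)

e_1 = w_1/‖w_1‖ = (-4, -2, -1, -4)/6.0828 = (-0.6576, -0.3288, -0.1644, -0.6576).
r_{12} = e_1·w_2 = -4.9320.
u_2 = w_2 + 4.9320·e_1 = (0.7568, 2.3784, 1.1892, -2.2432).
‖u_2‖ = 3.5603, so e_2 = (0.2126, 0.6680, 0.3340, -0.6301).
r_{13} = e_1·w_3 = -0.4932; r_{23} = e_2·w_3 = -2.6493.
u_3 = w_3 + 0.4932·e_1 + 2.6493·e_2 = (-1.7612, -0.3923, 3.8038, 1.0064).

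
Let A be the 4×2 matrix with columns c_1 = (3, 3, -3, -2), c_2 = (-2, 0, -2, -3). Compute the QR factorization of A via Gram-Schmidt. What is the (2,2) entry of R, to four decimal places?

r_{22} = 3.9798

c_1 = (3, 3, -3, -2); ‖c_1‖ = 5.5678, so q_1 = (0.5388, 0.5388, -0.5388, -0.3592).
q_1·c_2 = 0.5388·(-2) + 0.5388·0 + (-0.5388)·(-2) + (-0.3592)·(-3) = 1.0776.
u_2 = c_2 − 1.0776·q_1 = (-2.5806, -0.5806, -1.4194, -2.6129).
r_{22} = ‖u_2‖ = 3.9798.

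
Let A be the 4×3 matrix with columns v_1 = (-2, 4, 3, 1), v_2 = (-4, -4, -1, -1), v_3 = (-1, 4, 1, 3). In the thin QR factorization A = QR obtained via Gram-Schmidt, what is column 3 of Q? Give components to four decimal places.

v_1 = (-2, 4, 3, 1); ‖v_1‖ = 5.4772, so q_1 = (-0.3651, 0.7303, 0.5477, 0.1826).
q_1·v_2 = (-0.3651)·(-4) + 0.7303·(-4) + 0.5477·(-1) + 0.1826·(-1) = -2.1909.
u_2 = v_2 + 2.1909·q_1 = (-4.8000, -2.4000, 0.2000, -0.6000).
‖u_2‖ = 5.4037, so q_2 = (-0.8883, -0.4441, 0.0370, -0.1110).
q_1·v_3 = (-0.3651)·(-1) + 0.7303·4 + 0.5477·1 + 0.1826·3 = 4.3818; q_2·v_3 = (-0.8883)·(-1) + (-0.4441)·4 + 0.0370·1 + (-0.1110)·3 = -1.1844.
u_3 = v_3 − 4.3818·q_1 + 1.1844·q_2 = (-0.4521, 0.2740, -1.3562, 2.0685).
‖u_3‖ = 2.5293, so q_3 = (-0.1787, 0.1083, -0.5362, 0.8178).

q_3 = (-0.1787, 0.1083, -0.5362, 0.8178)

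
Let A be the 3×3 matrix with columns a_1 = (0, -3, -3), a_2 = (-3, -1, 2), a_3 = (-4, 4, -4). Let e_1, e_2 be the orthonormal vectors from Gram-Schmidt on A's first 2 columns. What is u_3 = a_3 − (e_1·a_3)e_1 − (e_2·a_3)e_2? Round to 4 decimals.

u_3 = (-4.0000, 4.0000, -4.0000)

a_1 = (0, -3, -3); ‖a_1‖ = 4.2426, so e_1 = (0.0000, -0.7071, -0.7071).
e_1·a_2 = 0.0000·(-3) + (-0.7071)·(-1) + (-0.7071)·2 = -0.7071.
u_2 = a_2 + 0.7071·e_1 = (-3.0000, -1.5000, 1.5000).
‖u_2‖ = 3.6742, so e_2 = (-0.8165, -0.4082, 0.4082).
e_1·a_3 = 0.0000·(-4) + (-0.7071)·4 + (-0.7071)·(-4) = 0.0000; e_2·a_3 = (-0.8165)·(-4) + (-0.4082)·4 + 0.4082·(-4) = 0.0000.
u_3 = a_3 + 0.0000·e_1 + 0.0000·e_2 = (-4.0000, 4.0000, -4.0000).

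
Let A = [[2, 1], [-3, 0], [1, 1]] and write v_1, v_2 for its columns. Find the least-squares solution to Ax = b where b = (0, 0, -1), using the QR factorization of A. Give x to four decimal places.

q_1 = v_1/‖v_1‖ = (2, -3, 1)/3.7417 = (0.5345, -0.8018, 0.2673).
r_{12} = q_1·v_2 = 0.8018.
u_2 = v_2 − 0.8018·q_1 = (0.5714, 0.6429, 0.7857).
‖u_2‖ = 1.1650, so q_2 = (0.4905, 0.5518, 0.6745).
Qᵀb = (-0.2673, -0.6745).
Back-substitute: x_2 = -0.6745/1.1650 = -0.5789.
x_1 = (-0.2673 − 0.8018·(-0.5789))/3.7417 = 0.0526.

x = (0.0526, -0.5789)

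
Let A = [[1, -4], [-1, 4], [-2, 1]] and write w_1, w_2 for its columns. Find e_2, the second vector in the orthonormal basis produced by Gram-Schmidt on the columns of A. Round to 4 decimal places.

e_2 = (-0.5774, 0.5774, -0.5774)

w_1 = (1, -1, -2); ‖w_1‖ = 2.4495, so e_1 = (0.4082, -0.4082, -0.8165).
e_1·w_2 = 0.4082·(-4) + (-0.4082)·4 + (-0.8165)·1 = -4.0825.
u_2 = w_2 + 4.0825·e_1 = (-2.3333, 2.3333, -2.3333).
‖u_2‖ = 4.0415, so e_2 = (-0.5774, 0.5774, -0.5774).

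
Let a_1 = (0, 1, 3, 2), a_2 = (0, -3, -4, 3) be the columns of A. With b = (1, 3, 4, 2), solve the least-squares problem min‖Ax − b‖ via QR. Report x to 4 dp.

q_1 = a_1/‖a_1‖ = (0, 1, 3, 2)/3.7417 = (0.0000, 0.2673, 0.8018, 0.5345).
r_{12} = q_1·a_2 = -2.4054.
u_2 = a_2 + 2.4054·q_1 = (0.0000, -2.3571, -2.0714, 4.2857).
‖u_2‖ = 5.3117, so q_2 = (0.0000, -0.4438, -0.3900, 0.8068).
Qᵀb = (5.0780, -1.2775).
Back-substitute: x_2 = -1.2775/5.3117 = -0.2405.
x_1 = (5.0780 + 2.4054·(-0.2405))/3.7417 = 1.2025.

x = (1.2025, -0.2405)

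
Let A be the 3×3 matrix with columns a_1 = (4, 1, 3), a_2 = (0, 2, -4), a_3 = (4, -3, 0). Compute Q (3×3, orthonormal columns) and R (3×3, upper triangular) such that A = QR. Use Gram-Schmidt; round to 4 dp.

Q = [[0.7845, 0.3828, 0.4880], [0.1961, 0.5933, -0.7807], [0.5883, -0.7081, -0.3904]], R = [[5.0990, -1.9612, 2.5495], [0.0000, 4.0192, -0.2488], [0.0000, 0.0000, 4.2940]]

a_1 = (4, 1, 3); ‖a_1‖ = 5.0990, so e_1 = (0.7845, 0.1961, 0.5883).
e_1·a_2 = 0.7845·0 + 0.1961·2 + 0.5883·(-4) = -1.9612.
u_2 = a_2 + 1.9612·e_1 = (1.5385, 2.3846, -2.8462).
‖u_2‖ = 4.0192, so e_2 = (0.3828, 0.5933, -0.7081).
e_1·a_3 = 0.7845·4 + 0.1961·(-3) + 0.5883·0 = 2.5495; e_2·a_3 = 0.3828·4 + 0.5933·(-3) + (-0.7081)·0 = -0.2488.
u_3 = a_3 − 2.5495·e_1 + 0.2488·e_2 = (2.0952, -3.3524, -1.6762).
‖u_3‖ = 4.2940, so e_3 = (0.4880, -0.7807, -0.3904).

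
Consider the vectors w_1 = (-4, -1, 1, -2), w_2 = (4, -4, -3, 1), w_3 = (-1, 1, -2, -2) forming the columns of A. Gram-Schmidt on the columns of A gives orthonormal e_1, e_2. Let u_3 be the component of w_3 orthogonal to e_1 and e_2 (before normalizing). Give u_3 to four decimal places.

e_1 = w_1/‖w_1‖ = (-4, -1, 1, -2)/4.6904 = (-0.8528, -0.2132, 0.2132, -0.4264).
r_{12} = e_1·w_2 = -3.6244.
u_2 = w_2 + 3.6244·e_1 = (0.9091, -4.7727, -2.2273, -0.5455).
‖u_2‖ = 5.3725, so e_2 = (0.1692, -0.8884, -0.4146, -0.1015).
r_{13} = e_1·w_3 = 1.0660; r_{23} = e_2·w_3 = -0.0254.
u_3 = w_3 − 1.0660·e_1 + 0.0254·e_2 = (-0.0866, 1.2047, -2.2378, -1.5480).

u_3 = (-0.0866, 1.2047, -2.2378, -1.5480)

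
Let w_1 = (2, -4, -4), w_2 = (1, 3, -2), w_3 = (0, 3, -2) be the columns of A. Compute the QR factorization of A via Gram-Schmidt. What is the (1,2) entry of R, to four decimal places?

q_1 = w_1/‖w_1‖ = (2, -4, -4)/6.0000 = (0.3333, -0.6667, -0.6667).
r_{12} = q_1·w_2 = -0.3333.

r_{12} = -0.3333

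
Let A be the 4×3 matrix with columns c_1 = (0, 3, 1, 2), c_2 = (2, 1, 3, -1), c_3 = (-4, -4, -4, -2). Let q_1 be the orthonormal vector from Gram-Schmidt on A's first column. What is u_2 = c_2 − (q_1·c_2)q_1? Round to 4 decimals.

c_1 = (0, 3, 1, 2); ‖c_1‖ = 3.7417, so q_1 = (0.0000, 0.8018, 0.2673, 0.5345).
q_1·c_2 = 0.0000·2 + 0.8018·1 + 0.2673·3 + 0.5345·(-1) = 1.0690.
u_2 = c_2 − 1.0690·q_1 = (2.0000, 0.1429, 2.7143, -1.5714).

u_2 = (2.0000, 0.1429, 2.7143, -1.5714)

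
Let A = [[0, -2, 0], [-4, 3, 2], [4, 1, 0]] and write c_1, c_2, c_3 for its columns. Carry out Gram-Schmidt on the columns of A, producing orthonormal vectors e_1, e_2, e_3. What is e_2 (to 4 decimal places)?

e_2 = (-0.5774, 0.5774, 0.5774)

c_1 = (0, -4, 4); ‖c_1‖ = 5.6569, so e_1 = (0.0000, -0.7071, 0.7071).
e_1·c_2 = 0.0000·(-2) + (-0.7071)·3 + 0.7071·1 = -1.4142.
u_2 = c_2 + 1.4142·e_1 = (-2.0000, 2.0000, 2.0000).
‖u_2‖ = 3.4641, so e_2 = (-0.5774, 0.5774, 0.5774).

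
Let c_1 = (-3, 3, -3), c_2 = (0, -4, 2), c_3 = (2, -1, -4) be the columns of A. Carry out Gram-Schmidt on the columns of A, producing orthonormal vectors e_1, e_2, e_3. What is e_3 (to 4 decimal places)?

e_3 = (0.4082, -0.4082, -0.8165)

e_1 = c_1/‖c_1‖ = (-3, 3, -3)/5.1962 = (-0.5774, 0.5774, -0.5774).
r_{12} = e_1·c_2 = -3.4641.
u_2 = c_2 + 3.4641·e_1 = (-2.0000, -2.0000, 0.0000).
‖u_2‖ = 2.8284, so e_2 = (-0.7071, -0.7071, 0.0000).
r_{13} = e_1·c_3 = 0.5774; r_{23} = e_2·c_3 = -0.7071.
u_3 = c_3 − 0.5774·e_1 + 0.7071·e_2 = (1.8333, -1.8333, -3.6667).
‖u_3‖ = 4.4907, so e_3 = (0.4082, -0.4082, -0.8165).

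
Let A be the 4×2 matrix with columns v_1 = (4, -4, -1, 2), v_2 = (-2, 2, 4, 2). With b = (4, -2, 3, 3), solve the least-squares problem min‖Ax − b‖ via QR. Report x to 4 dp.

x = (1.0923, 0.8385)

v_1 = (4, -4, -1, 2); ‖v_1‖ = 6.0828, so e_1 = (0.6576, -0.6576, -0.1644, 0.3288).
e_1·v_2 = 0.6576·(-2) + (-0.6576)·2 + (-0.1644)·4 + 0.3288·2 = -2.6304.
u_2 = v_2 + 2.6304·e_1 = (-0.2703, 0.2703, 3.5676, 2.8649).
‖u_2‖ = 4.5914, so e_2 = (-0.0589, 0.0589, 0.7770, 0.6240).
Qᵀb = (4.4388, 3.8497).
Back-substitute: x_2 = 3.8497/4.5914 = 0.8385.
x_1 = (4.4388 + 2.6304·0.8385)/6.0828 = 1.0923.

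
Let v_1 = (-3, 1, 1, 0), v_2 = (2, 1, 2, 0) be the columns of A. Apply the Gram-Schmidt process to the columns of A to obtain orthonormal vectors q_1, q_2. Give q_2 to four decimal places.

q_2 = (0.4132, 0.4449, 0.7946, 0.0000)

v_1 = (-3, 1, 1, 0); ‖v_1‖ = 3.3166, so q_1 = (-0.9045, 0.3015, 0.3015, 0.0000).
q_1·v_2 = (-0.9045)·2 + 0.3015·1 + 0.3015·2 + 0.0000·0 = -0.9045.
u_2 = v_2 + 0.9045·q_1 = (1.1818, 1.2727, 2.2727, 0.0000).
‖u_2‖ = 2.8604, so q_2 = (0.4132, 0.4449, 0.7946, 0.0000).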